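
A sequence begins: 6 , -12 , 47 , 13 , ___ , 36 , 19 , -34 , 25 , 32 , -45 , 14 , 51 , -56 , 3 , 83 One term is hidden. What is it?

Split by position mod 3 into 3 tracks.
Track A: 6, 13, 19, 32, 51, 83 — each term equals the sum of the previous two.
Track B: -12, ?, -34, -45, -56 — arithmetic, step −11.
Track C: 47, 36, 25, 14, 3 — arithmetic with common difference −11.
The gap is track B's term 2; the rule gives -23.

-23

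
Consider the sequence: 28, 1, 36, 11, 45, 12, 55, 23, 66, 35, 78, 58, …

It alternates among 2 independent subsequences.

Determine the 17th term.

Odd-indexed and even-indexed terms follow separate rules.
Stream A = 28, 36, 45, 55, 66, 78: the triangular numbers T_7, T_8, ….
Stream B = 1, 11, 12, 23, 35, 58: a Fibonacci-like recurrence a_n = a_{n-1} + a_{n-2}.
Position 17 → stream A, term 9 = 120.

120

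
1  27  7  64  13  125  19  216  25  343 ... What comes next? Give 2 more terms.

31, 512

Taking every 2nd term gives 2 separate tracks.
Track A = 1, 7, 13, 19, 25: arithmetic, step +6.
Track B = 27, 64, 125, 216, 343: the cubes 3³, 4³, 5³, ….
The 11th slot belongs to track A; its 6th term is 31.
Position 12 → track B, term 6 = 512.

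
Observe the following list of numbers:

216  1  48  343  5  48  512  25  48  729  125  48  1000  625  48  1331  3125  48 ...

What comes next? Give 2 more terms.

The terms cycle through 3 interleaved subsequences.
Subsequence A = 216, 343, 512, 729, 1000, 1331: the cubes 6³, 7³, 8³, ….
Subsequence B = 1, 5, 25, 125, 625, 3125: multiplying by 5 each time.
Subsequence C = 48, 48, 48, 48, 48, 48: constant 48.
Term 19 comes from subsequence A (its 7th entry): 1728.
Term 20 comes from subsequence B (its 7th entry): 15625.

1728, 15625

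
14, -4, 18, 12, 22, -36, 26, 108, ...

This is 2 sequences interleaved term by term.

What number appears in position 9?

30

The terms cycle through 2 interleaved subsequences.
Subsequence A = 14, 18, 22, 26: arithmetic with common difference +4.
Subsequence B = -4, 12, -36, 108: geometric with ratio -3.
Term 9 comes from subsequence A (its 5th entry): 30.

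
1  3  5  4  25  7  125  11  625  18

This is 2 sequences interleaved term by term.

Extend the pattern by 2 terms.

3125, 29

Split by position mod 2 into 2 tracks.
Subsequence A: 1, 5, 25, 125, 625 — powers 5^0, 5^1, 5^2, ….
Subsequence B: 3, 4, 7, 11, 18 — Fibonacci-style (each term is the sum of the two before it).
Position 11 falls in subsequence A as its term 6, giving 3125.
Term 12 comes from subsequence B (its 6th entry): 29.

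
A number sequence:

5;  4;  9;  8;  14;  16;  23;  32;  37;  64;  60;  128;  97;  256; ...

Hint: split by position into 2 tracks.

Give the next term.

157

Split by position mod 2 into 2 tracks.
Subsequence A = 5, 9, 14, 23, 37, 60, 97: a Fibonacci-like recurrence a_n = a_{n-1} + a_{n-2}.
Subsequence B = 4, 8, 16, 32, 64, 128, 256: successive powers of 2.
The 15th slot belongs to subsequence A; its 8th term is 157.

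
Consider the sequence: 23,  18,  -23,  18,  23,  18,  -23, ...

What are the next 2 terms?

18, 23

Positions 1, 3, 5, … form one subsequence and positions 2, 4, 6, … form another.
Track A: 23, -23, 23, -23 (the oscillation 23·(−1)^(n+1)).
Track B: 18, 18, 18 (always 18).
Position 8 → track B, term 4 = 18.
Position 9 → track A, term 5 = 23.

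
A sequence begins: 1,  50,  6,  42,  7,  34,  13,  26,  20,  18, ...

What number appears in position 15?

86

Positions 1, 3, 5, … form one subsequence and positions 2, 4, 6, … form another.
Stream A is 1, 6, 7, 13, 20, which is Fibonacci-style (each term is the sum of the two before it).
Stream B is 50, 42, 34, 26, 18, which is subtracting 8 each time.
Position 15 → stream A, term 8 = 86.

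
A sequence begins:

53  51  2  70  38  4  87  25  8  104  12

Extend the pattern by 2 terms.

16, 121

Split by position mod 3 into 3 tracks.
Subsequence A = 53, 70, 87, 104: linear: a_n = 36 + 17·n.
Subsequence B = 51, 38, 25, 12: linear: a_n = 64 − 13·n.
Subsequence C = 2, 4, 8: successive powers of 2.
Position 12 → subsequence C, term 4 = 16.
Position 13 → subsequence A, term 5 = 121.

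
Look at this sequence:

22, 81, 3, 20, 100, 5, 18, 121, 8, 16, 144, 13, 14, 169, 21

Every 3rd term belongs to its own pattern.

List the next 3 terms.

12, 196, 34

Split by position mod 3: positions 1, 4, 7, … form one track, and each other residue class forms its own.
Track A: 22, 20, 18, 16, 14 — arithmetic with common difference −2.
Track B: 81, 100, 121, 144, 169 — consecutive squares n² from n = 9.
Track C: 3, 5, 8, 13, 21 — each term equals the sum of the previous two.
Term 16 comes from track A (its 6th entry): 12.
Position 17 falls in track B as its term 6, giving 196.
The 18th slot belongs to track C; its 6th term is 34.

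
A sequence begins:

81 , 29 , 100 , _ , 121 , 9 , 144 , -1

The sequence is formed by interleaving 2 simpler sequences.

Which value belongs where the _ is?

Taking every 2nd term gives 2 separate tracks.
Subsequence A: 81, 100, 121, 144 (consecutive squares n² from n = 9).
Subsequence B: 29, ?, 9, -1 (linear: a_n = 39 − 10·n).
Subsequence B's pattern makes the blank 19.

19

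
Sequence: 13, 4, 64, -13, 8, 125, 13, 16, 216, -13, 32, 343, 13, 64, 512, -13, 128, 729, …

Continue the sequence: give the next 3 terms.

Taking every 3rd term gives 3 separate tracks.
Track A is 13, -13, 13, -13, 13, -13, which is oscillating between 13 and -13.
Track B is 4, 8, 16, 32, 64, 128, which is powers of 2.
Track C is 64, 125, 216, 343, 512, 729, which is consecutive cubes n³ from n = 4.
Term 19 comes from track A (its 7th entry): 13.
Position 20 falls in track B as its term 7, giving 256.
Position 21 → track C, term 7 = 1000.

13, 256, 1000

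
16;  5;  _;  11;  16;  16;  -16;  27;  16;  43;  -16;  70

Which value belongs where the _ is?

The terms cycle through 2 interleaved subsequences.
Subsequence A: 16, ?, 16, -16, 16, -16. The oscillation 16·(−1)^(n+1).
Subsequence B: 5, 11, 16, 27, 43, 70. Each term equals the sum of the previous two.
So the missing entry in subsequence A is -16.

-16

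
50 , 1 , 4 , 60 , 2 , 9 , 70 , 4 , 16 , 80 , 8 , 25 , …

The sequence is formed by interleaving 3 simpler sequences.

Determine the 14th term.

16

Taking every 3rd term gives 3 separate tracks.
Track A = 50, 60, 70, 80: adding 10 each time.
Track B = 1, 2, 4, 8: powers of 2.
Track C = 4, 9, 16, 25: perfect squares starting at 2².
The 14th slot belongs to track B; its 5th term is 16.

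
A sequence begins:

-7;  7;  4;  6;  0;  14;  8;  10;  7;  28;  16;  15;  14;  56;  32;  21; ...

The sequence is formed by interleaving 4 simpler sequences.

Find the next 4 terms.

21, 112, 64, 28

Split by position mod 4: positions 1, 5, 9, … form one track, and each other residue class forms its own.
Subsequence A: -7, 0, 7, 14 — arithmetic, step +7.
Subsequence B: 7, 14, 28, 56 — multiplying by 2 each time.
Subsequence C: 4, 8, 16, 32 — successive powers of 2.
Subsequence D: 6, 10, 15, 21 — triangular numbers n(n+1)/2 for n = 3, 4, ….
Term 17 comes from subsequence A (its 5th entry): 21.
Position 18 → subsequence B, term 5 = 112.
Term 19 comes from subsequence C (its 5th entry): 64.
The 20th slot belongs to subsequence D; its 5th term is 28.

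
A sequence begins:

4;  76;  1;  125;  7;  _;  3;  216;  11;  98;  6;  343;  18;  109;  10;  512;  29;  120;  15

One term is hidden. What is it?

87

Read the sequence 4 terms at a time; column i is its own pattern.
Stream A: 4, 7, 11, 18, 29 — Fibonacci-style (each term is the sum of the two before it).
Stream B: 76, ?, 98, 109, 120 — linear: a_n = 65 + 11·n.
Stream C: 1, 3, 6, 10, 15 — the triangular numbers T_1, T_2, ….
Stream D: 125, 216, 343, 512 — the cubes 5³, 6³, 7³, ….
The gap is stream B's term 2; the rule gives 87.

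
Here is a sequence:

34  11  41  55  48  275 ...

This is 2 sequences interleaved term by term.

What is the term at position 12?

34375

Taking every 2nd term gives 2 separate tracks.
Subsequence A: 34, 41, 48. Linear: a_n = 27 + 7·n.
Subsequence B: 11, 55, 275. Geometric with ratio 5.
Position 12 → subsequence B, term 6 = 34375.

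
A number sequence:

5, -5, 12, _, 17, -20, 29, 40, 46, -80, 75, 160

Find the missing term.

Odd-indexed and even-indexed terms follow separate rules.
Track A = 5, 12, 17, 29, 46, 75: a Fibonacci-like recurrence a_n = a_{n-1} + a_{n-2}.
Track B = -5, ?, -20, 40, -80, 160: multiplying by -2 each time.
Filling track B at index 2 by its rule yields 10.

10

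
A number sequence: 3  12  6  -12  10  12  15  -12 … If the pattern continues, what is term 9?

Odd-indexed and even-indexed terms follow separate rules.
Stream A: 3, 6, 10, 15 — triangular numbers starting at T_2.
Stream B: 12, -12, 12, -12 — alternating ±12.
Term 9 comes from stream A (its 5th entry): 21.

21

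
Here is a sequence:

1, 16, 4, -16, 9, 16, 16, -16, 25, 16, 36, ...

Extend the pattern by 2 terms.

-16, 49

Taking every 2nd term gives 2 separate tracks.
Subsequence A: 1, 4, 9, 16, 25, 36. The squares 1², 2², 3², ….
Subsequence B: 16, -16, 16, -16, 16. Oscillating between 16 and -16.
The 12th slot belongs to subsequence B; its 6th term is -16.
Position 13 → subsequence A, term 7 = 49.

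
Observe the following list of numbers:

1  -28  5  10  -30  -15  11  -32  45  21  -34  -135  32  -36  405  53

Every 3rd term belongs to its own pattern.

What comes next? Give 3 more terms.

Taking every 3rd term gives 3 separate tracks.
Track A is 1, 10, 11, 21, 32, 53, which is a Fibonacci-like recurrence a_n = a_{n-1} + a_{n-2}.
Track B is -28, -30, -32, -34, -36, which is arithmetic with common difference −2.
Track C is 5, -15, 45, -135, 405, which is geometric with ratio -3.
Term 17 comes from track B (its 6th entry): -38.
Term 18 comes from track C (its 6th entry): -1215.
Term 19 comes from track A (its 7th entry): 85.

-38, -1215, 85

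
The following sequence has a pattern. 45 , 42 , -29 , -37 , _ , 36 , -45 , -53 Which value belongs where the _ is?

39

The slot pattern repeats as AABB (period 4), so there are 2 interleaved tracks.
Track A = 45, 42, ?, 36: subtracting 3 each time.
Track B = -29, -37, -45, -53: linear: a_n = -21 − 8·n.
So the missing entry in track A is 39.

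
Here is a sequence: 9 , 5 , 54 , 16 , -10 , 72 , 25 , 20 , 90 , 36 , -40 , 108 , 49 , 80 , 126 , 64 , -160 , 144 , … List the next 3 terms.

The terms cycle through 3 interleaved subsequences.
Subsequence A = 9, 16, 25, 36, 49, 64: consecutive squares n² from n = 3.
Subsequence B = 5, -10, 20, -40, 80, -160: geometric with ratio -2.
Subsequence C = 54, 72, 90, 108, 126, 144: arithmetic with common difference +18.
Term 19 comes from subsequence A (its 7th entry): 81.
Position 20 falls in subsequence B as its term 7, giving 320.
Position 21 falls in subsequence C as its term 7, giving 162.

81, 320, 162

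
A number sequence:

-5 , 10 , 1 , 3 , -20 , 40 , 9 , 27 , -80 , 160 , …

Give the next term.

81

Positions follow the repeating pattern AABB; grouping by letter gives 2 tracks.
Track A = -5, 10, -20, 40, -80, 160: geometric, ×-2 each step.
Track B = 1, 3, 9, 27: powers 3^0, 3^1, 3^2, ….
Position 11 → track B, term 5 = 81.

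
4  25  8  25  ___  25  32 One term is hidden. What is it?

16

Taking every 2nd term gives 2 separate tracks.
Track A: 4, 8, ?, 32 (powers of 2).
Track B: 25, 25, 25 (constant 25).
So the missing entry in track A is 16.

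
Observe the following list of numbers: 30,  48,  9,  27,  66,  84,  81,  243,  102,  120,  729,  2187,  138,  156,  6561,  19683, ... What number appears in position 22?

228

Reading positions in blocks of 4 reveals the pattern AABB — 2 tracks woven together.
Subsequence A: 30, 48, 66, 84, 102, 120, 138, 156 — arithmetic with common difference +18.
Subsequence B: 9, 27, 81, 243, 729, 2187, 6561, 19683 — geometric, ×3 each step.
Position 22 falls in subsequence A as its term 12, giving 228.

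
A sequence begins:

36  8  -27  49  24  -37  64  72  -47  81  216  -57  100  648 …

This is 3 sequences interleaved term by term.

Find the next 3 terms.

Taking every 3rd term gives 3 separate tracks.
Subsequence A = 36, 49, 64, 81, 100: the squares 6², 7², 8², ….
Subsequence B = 8, 24, 72, 216, 648: geometric with ratio 3.
Subsequence C = -27, -37, -47, -57: subtracting 10 each time.
Position 15 → subsequence C, term 5 = -67.
Position 16 → subsequence A, term 6 = 121.
The 17th slot belongs to subsequence B; its 6th term is 1944.

-67, 121, 1944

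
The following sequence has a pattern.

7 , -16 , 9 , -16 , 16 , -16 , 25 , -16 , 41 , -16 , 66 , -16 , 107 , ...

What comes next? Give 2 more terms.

The terms cycle through 2 interleaved subsequences.
Subsequence A = 7, 9, 16, 25, 41, 66, 107: a Fibonacci-like recurrence a_n = a_{n-1} + a_{n-2}.
Subsequence B = -16, -16, -16, -16, -16, -16: constant -16.
Position 14 falls in subsequence B as its term 7, giving -16.
Position 15 → subsequence A, term 8 = 173.

-16, 173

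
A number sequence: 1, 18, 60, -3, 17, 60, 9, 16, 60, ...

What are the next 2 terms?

-27, 15

Taking every 3rd term gives 3 separate tracks.
Subsequence A is 1, -3, 9, which is multiplying by -3 each time.
Subsequence B is 18, 17, 16, which is arithmetic with common difference −1.
Subsequence C is 60, 60, 60, which is constant 60.
Position 10 → subsequence A, term 4 = -27.
Position 11 → subsequence B, term 4 = 15.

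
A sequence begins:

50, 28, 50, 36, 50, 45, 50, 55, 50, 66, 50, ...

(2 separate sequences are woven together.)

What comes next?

78

The terms cycle through 2 interleaved subsequences.
Track A: 50, 50, 50, 50, 50, 50. Constant 50.
Track B: 28, 36, 45, 55, 66. The triangular numbers T_7, T_8, ….
Term 12 comes from track B (its 6th entry): 78.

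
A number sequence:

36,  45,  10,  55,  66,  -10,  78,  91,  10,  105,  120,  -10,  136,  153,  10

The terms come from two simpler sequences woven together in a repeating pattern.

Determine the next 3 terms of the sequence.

171, 190, -10

The slot pattern repeats as AAB (period 3), so there are 2 interleaved tracks.
Track A: 36, 45, 55, 66, 78, 91, 105, 120, 136, 153 (triangular numbers starting at T_8).
Track B: 10, -10, 10, -10, 10 (the oscillation 10·(−1)^(n+1)).
Term 16 comes from track A (its 11th entry): 171.
Position 17 → track A, term 12 = 190.
Term 18 comes from track B (its 6th entry): -10.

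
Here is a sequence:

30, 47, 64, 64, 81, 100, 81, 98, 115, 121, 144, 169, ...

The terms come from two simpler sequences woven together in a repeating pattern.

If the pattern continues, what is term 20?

The slot pattern repeats as AAABBB (period 6), so there are 2 interleaved tracks.
Track A: 30, 47, 64, 81, 98, 115. Arithmetic, step +17.
Track B: 64, 81, 100, 121, 144, 169. Perfect squares starting at 8².
The 20th slot belongs to track A; its 11th term is 200.

200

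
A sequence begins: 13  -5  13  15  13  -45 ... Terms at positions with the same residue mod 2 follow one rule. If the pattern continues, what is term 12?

Split by position mod 2 into 2 tracks.
Track A is 13, 13, 13, which is always 13.
Track B is -5, 15, -45, which is a geometric progression (common ratio -3).
The 12th slot belongs to track B; its 6th term is 1215.

1215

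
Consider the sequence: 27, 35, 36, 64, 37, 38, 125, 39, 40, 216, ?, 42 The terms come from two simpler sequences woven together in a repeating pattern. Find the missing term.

Reading positions in blocks of 3 reveals the pattern ABB — 2 tracks woven together.
Stream A is 27, 64, 125, 216, which is the cubes 3³, 4³, 5³, ….
Stream B is 35, 36, 37, 38, 39, 40, ?, 42, which is arithmetic with common difference +1.
Stream B's pattern makes the blank 41.

41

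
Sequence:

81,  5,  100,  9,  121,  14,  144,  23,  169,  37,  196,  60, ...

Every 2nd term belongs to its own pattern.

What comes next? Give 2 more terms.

Positions 1, 3, 5, … form one subsequence and positions 2, 4, 6, … form another.
Track A: 81, 100, 121, 144, 169, 196 — perfect squares starting at 9².
Track B: 5, 9, 14, 23, 37, 60 — Fibonacci-style (each term is the sum of the two before it).
The 13th slot belongs to track A; its 7th term is 225.
Position 14 → track B, term 7 = 97.

225, 97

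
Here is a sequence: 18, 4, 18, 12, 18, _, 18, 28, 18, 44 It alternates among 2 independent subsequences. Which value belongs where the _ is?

Odd-indexed and even-indexed terms follow separate rules.
Stream A: 18, 18, 18, 18, 18 — always 18.
Stream B: 4, 12, ?, 28, 44 — Fibonacci-style (each term is the sum of the two before it).
The gap is stream B's term 3; the rule gives 16.

16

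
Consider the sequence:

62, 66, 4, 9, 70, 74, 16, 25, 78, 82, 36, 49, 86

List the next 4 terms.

Reading positions in blocks of 4 reveals the pattern AABB — 2 tracks woven together.
Stream A = 62, 66, 70, 74, 78, 82, 86: adding 4 each time.
Stream B = 4, 9, 16, 25, 36, 49: perfect squares starting at 2².
Position 14 falls in stream A as its term 8, giving 90.
Term 15 comes from stream B (its 7th entry): 64.
Position 16 falls in stream B as its term 8, giving 81.
Position 17 → stream A, term 9 = 94.

90, 64, 81, 94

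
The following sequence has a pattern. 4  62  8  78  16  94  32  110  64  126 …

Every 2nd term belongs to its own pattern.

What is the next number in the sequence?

Taking every 2nd term gives 2 separate tracks.
Subsequence A = 4, 8, 16, 32, 64: powers of 2.
Subsequence B = 62, 78, 94, 110, 126: adding 16 each time.
Position 11 → subsequence A, term 6 = 128.

128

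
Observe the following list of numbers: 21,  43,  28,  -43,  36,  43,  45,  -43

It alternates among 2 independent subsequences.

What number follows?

55

Odd-indexed and even-indexed terms follow separate rules.
Track A = 21, 28, 36, 45: triangular numbers starting at T_6.
Track B = 43, -43, 43, -43: the oscillation 43·(−1)^(n+1).
Term 9 comes from track A (its 5th entry): 55.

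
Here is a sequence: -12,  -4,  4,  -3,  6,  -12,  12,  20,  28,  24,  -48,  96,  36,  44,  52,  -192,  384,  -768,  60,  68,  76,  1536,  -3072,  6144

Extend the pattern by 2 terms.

84, 92

Reading positions in blocks of 6 reveals the pattern AAABBB — 2 tracks woven together.
Track A is -12, -4, 4, 12, 20, 28, 36, 44, 52, 60, 68, 76, which is adding 8 each time.
Track B is -3, 6, -12, 24, -48, 96, -192, 384, -768, 1536, -3072, 6144, which is a geometric progression (common ratio -2).
Term 25 comes from track A (its 13th entry): 84.
Position 26 → track A, term 14 = 92.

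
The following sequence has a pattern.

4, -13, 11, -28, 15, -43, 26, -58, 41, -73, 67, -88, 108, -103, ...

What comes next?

The terms cycle through 2 interleaved subsequences.
Track A: 4, 11, 15, 26, 41, 67, 108 — Fibonacci-style (each term is the sum of the two before it).
Track B: -13, -28, -43, -58, -73, -88, -103 — subtracting 15 each time.
The 15th slot belongs to track A; its 8th term is 175.

175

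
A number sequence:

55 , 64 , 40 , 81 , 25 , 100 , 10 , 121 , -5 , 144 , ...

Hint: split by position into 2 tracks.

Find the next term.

Taking every 2nd term gives 2 separate tracks.
Stream A: 55, 40, 25, 10, -5 — arithmetic, step −15.
Stream B: 64, 81, 100, 121, 144 — consecutive squares n² from n = 8.
The 11th slot belongs to stream A; its 6th term is -20.

-20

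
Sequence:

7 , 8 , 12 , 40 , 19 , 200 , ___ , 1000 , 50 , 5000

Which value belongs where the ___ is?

31

Taking every 2nd term gives 2 separate tracks.
Track A: 7, 12, 19, ?, 50 — each term equals the sum of the previous two.
Track B: 8, 40, 200, 1000, 5000 — geometric, ×5 each step.
Track A's pattern makes the blank 31.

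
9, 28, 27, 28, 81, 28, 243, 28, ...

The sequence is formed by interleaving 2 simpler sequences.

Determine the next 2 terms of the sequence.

The terms cycle through 2 interleaved subsequences.
Subsequence A = 9, 27, 81, 243: successive powers of 3.
Subsequence B = 28, 28, 28, 28: the constant sequence 28.
Position 9 → subsequence A, term 5 = 729.
Position 10 falls in subsequence B as its term 5, giving 28.

729, 28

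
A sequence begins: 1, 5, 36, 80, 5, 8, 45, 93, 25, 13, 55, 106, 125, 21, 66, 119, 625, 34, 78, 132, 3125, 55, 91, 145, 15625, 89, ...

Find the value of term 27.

Split by position mod 4: positions 1, 5, 9, … form one track, and each other residue class forms its own.
Track A = 1, 5, 25, 125, 625, 3125, 15625: successive powers of 5.
Track B = 5, 8, 13, 21, 34, 55, 89: Fibonacci-style (each term is the sum of the two before it).
Track C = 36, 45, 55, 66, 78, 91: triangular numbers starting at T_8.
Track D = 80, 93, 106, 119, 132, 145: arithmetic with common difference +13.
Position 27 → track C, term 7 = 105.

105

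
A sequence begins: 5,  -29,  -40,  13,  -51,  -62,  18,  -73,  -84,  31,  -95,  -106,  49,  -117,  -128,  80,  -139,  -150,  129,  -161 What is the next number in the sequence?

-172

The slot pattern repeats as ABB (period 3), so there are 2 interleaved tracks.
Track A: 5, 13, 18, 31, 49, 80, 129 (Fibonacci-style (each term is the sum of the two before it)).
Track B: -29, -40, -51, -62, -73, -84, -95, -106, -117, -128, -139, -150, -161 (arithmetic with common difference −11).
The 21st slot belongs to track B; its 14th term is -172.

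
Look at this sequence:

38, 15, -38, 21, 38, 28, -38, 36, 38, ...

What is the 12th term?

Taking every 2nd term gives 2 separate tracks.
Track A: 38, -38, 38, -38, 38 — the oscillation 38·(−1)^(n+1).
Track B: 15, 21, 28, 36 — triangular numbers starting at T_5.
Position 12 falls in track B as its term 6, giving 55.

55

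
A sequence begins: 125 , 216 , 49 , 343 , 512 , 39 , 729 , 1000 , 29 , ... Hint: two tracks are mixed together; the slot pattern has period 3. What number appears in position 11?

1728

Positions follow the repeating pattern AAB; grouping by letter gives 2 tracks.
Track A: 125, 216, 343, 512, 729, 1000 — consecutive cubes n³ from n = 5.
Track B: 49, 39, 29 — arithmetic, step −10.
Position 11 falls in track A as its term 8, giving 1728.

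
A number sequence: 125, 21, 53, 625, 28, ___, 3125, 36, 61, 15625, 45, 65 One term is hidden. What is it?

57

The terms cycle through 3 interleaved subsequences.
Track A: 125, 625, 3125, 15625 (successive powers of 5).
Track B: 21, 28, 36, 45 (triangular numbers n(n+1)/2 for n = 6, 7, …).
Track C: 53, ?, 61, 65 (arithmetic, step +4).
Track C's pattern makes the blank 57.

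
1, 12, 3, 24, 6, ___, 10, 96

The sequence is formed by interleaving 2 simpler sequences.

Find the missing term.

48

Odd-indexed and even-indexed terms follow separate rules.
Stream A: 1, 3, 6, 10 — the triangular numbers T_1, T_2, ….
Stream B: 12, 24, ?, 96 — geometric, ×2 each step.
Filling stream B at index 3 by its rule yields 48.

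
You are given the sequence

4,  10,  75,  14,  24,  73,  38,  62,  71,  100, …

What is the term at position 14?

Positions follow the repeating pattern AAB; grouping by letter gives 2 tracks.
Track A is 4, 10, 14, 24, 38, 62, 100, which is each term equals the sum of the previous two.
Track B is 75, 73, 71, which is subtracting 2 each time.
Term 14 comes from track A (its 10th entry): 424.

424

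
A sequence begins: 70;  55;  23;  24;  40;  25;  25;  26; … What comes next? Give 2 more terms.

10, -5

The slot pattern repeats as AABB (period 4), so there are 2 interleaved tracks.
Stream A: 70, 55, 40, 25 (arithmetic, step −15).
Stream B: 23, 24, 25, 26 (linear: a_n = 22 + n).
The 9th slot belongs to stream A; its 5th term is 10.
The 10th slot belongs to stream A; its 6th term is -5.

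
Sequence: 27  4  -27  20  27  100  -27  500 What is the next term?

27

The terms cycle through 2 interleaved subsequences.
Track A is 27, -27, 27, -27, which is oscillating between 27 and -27.
Track B is 4, 20, 100, 500, which is a geometric progression (common ratio 5).
The 9th slot belongs to track A; its 5th term is 27.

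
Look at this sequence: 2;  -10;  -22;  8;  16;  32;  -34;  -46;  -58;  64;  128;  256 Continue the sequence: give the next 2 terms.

Positions follow the repeating pattern AAABBB; grouping by letter gives 2 tracks.
Stream A = 2, -10, -22, -34, -46, -58: arithmetic, step −12.
Stream B = 8, 16, 32, 64, 128, 256: powers of 2.
The 13th slot belongs to stream A; its 7th term is -70.
Position 14 falls in stream A as its term 8, giving -82.

-70, -82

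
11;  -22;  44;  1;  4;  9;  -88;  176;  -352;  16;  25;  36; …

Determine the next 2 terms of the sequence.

704, -1408

Reading positions in blocks of 6 reveals the pattern AAABBB — 2 tracks woven together.
Track A = 11, -22, 44, -88, 176, -352: a geometric progression (common ratio -2).
Track B = 1, 4, 9, 16, 25, 36: perfect squares starting at 1².
The 13th slot belongs to track A; its 7th term is 704.
The 14th slot belongs to track A; its 8th term is -1408.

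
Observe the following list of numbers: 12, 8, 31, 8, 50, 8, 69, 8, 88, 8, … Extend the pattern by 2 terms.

Taking every 2nd term gives 2 separate tracks.
Stream A is 12, 31, 50, 69, 88, which is arithmetic with common difference +19.
Stream B is 8, 8, 8, 8, 8, which is always 8.
The 11th slot belongs to stream A; its 6th term is 107.
Position 12 falls in stream B as its term 6, giving 8.

107, 8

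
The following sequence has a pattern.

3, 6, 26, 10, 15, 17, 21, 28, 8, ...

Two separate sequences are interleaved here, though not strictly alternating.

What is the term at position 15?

-10

Positions follow the repeating pattern AAB; grouping by letter gives 2 tracks.
Stream A: 3, 6, 10, 15, 21, 28 (the triangular numbers T_2, T_3, …).
Stream B: 26, 17, 8 (linear: a_n = 35 − 9·n).
Position 15 falls in stream B as its term 5, giving -10.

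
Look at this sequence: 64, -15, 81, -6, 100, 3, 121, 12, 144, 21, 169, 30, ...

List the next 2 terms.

The terms cycle through 2 interleaved subsequences.
Track A: 64, 81, 100, 121, 144, 169 — perfect squares starting at 8².
Track B: -15, -6, 3, 12, 21, 30 — arithmetic with common difference +9.
Position 13 falls in track A as its term 7, giving 196.
The 14th slot belongs to track B; its 7th term is 39.

196, 39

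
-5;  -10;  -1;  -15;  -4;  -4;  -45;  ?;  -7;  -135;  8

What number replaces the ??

2

Read the sequence 3 terms at a time; column i is its own pattern.
Track A: -5, -15, -45, -135 — geometric with ratio 3.
Track B: -10, -4, ?, 8 — adding 6 each time.
Track C: -1, -4, -7 — linear: a_n = 2 − 3·n.
Track B's pattern makes the blank 2.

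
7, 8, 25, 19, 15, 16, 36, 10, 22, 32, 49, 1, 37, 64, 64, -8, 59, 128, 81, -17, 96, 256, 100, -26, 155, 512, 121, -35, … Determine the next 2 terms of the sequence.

251, 1024

Taking every 4th term gives 4 separate tracks.
Track A: 7, 15, 22, 37, 59, 96, 155 — Fibonacci-style (each term is the sum of the two before it).
Track B: 8, 16, 32, 64, 128, 256, 512 — powers of 2.
Track C: 25, 36, 49, 64, 81, 100, 121 — perfect squares starting at 5².
Track D: 19, 10, 1, -8, -17, -26, -35 — linear: a_n = 28 − 9·n.
Term 29 comes from track A (its 8th entry): 251.
Position 30 → track B, term 8 = 1024.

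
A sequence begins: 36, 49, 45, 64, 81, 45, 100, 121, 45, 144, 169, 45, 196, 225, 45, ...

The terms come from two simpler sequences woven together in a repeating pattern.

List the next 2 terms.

256, 289

Reading positions in blocks of 3 reveals the pattern AAB — 2 tracks woven together.
Stream A: 36, 49, 64, 81, 100, 121, 144, 169, 196, 225 — consecutive squares n² from n = 6.
Stream B: 45, 45, 45, 45, 45 — the constant sequence 45.
Position 16 → stream A, term 11 = 256.
Position 17 → stream A, term 12 = 289.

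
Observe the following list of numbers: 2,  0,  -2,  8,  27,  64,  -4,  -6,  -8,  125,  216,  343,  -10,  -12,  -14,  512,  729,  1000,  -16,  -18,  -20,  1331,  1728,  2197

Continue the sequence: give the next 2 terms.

-22, -24

The slot pattern repeats as AAABBB (period 6), so there are 2 interleaved tracks.
Subsequence A = 2, 0, -2, -4, -6, -8, -10, -12, -14, -16, -18, -20: arithmetic, step −2.
Subsequence B = 8, 27, 64, 125, 216, 343, 512, 729, 1000, 1331, 1728, 2197: the cubes 2³, 3³, 4³, ….
Term 25 comes from subsequence A (its 13th entry): -22.
Term 26 comes from subsequence A (its 14th entry): -24.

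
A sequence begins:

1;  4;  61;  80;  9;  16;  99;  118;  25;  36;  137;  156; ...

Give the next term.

49

The slot pattern repeats as AABB (period 4), so there are 2 interleaved tracks.
Subsequence A: 1, 4, 9, 16, 25, 36 — perfect squares starting at 1².
Subsequence B: 61, 80, 99, 118, 137, 156 — arithmetic with common difference +19.
Position 13 → subsequence A, term 7 = 49.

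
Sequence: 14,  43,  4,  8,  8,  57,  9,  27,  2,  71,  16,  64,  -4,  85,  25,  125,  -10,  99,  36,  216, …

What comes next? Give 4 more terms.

Taking every 4th term gives 4 separate tracks.
Subsequence A is 14, 8, 2, -4, -10, which is subtracting 6 each time.
Subsequence B is 43, 57, 71, 85, 99, which is adding 14 each time.
Subsequence C is 4, 9, 16, 25, 36, which is the squares 2², 3², 4², ….
Subsequence D is 8, 27, 64, 125, 216, which is the cubes 2³, 3³, 4³, ….
The 21st slot belongs to subsequence A; its 6th term is -16.
Position 22 → subsequence B, term 6 = 113.
Term 23 comes from subsequence C (its 6th entry): 49.
The 24th slot belongs to subsequence D; its 6th term is 343.

-16, 113, 49, 343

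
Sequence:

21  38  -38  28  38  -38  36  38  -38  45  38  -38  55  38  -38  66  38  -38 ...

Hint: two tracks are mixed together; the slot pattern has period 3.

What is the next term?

78

The slot pattern repeats as ABB (period 3), so there are 2 interleaved tracks.
Track A: 21, 28, 36, 45, 55, 66 (triangular numbers starting at T_6).
Track B: 38, -38, 38, -38, 38, -38, 38, -38, 38, -38, 38, -38 (the oscillation 38·(−1)^(n+1)).
Term 19 comes from track A (its 7th entry): 78.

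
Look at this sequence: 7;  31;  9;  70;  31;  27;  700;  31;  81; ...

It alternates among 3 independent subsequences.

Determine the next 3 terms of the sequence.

7000, 31, 243

Split by position mod 3: positions 1, 4, 7, … form one track, and each other residue class forms its own.
Track A is 7, 70, 700, which is a geometric progression (common ratio 10).
Track B is 31, 31, 31, which is the constant sequence 31.
Track C is 9, 27, 81, which is powers 3^2, 3^3, 3^4, ….
Position 10 falls in track A as its term 4, giving 7000.
Term 11 comes from track B (its 4th entry): 31.
Position 12 falls in track C as its term 4, giving 243.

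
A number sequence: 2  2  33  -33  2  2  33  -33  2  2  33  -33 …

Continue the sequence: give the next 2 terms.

The slot pattern repeats as AABB (period 4), so there are 2 interleaved tracks.
Subsequence A: 2, 2, 2, 2, 2, 2 — constant 2.
Subsequence B: 33, -33, 33, -33, 33, -33 — the oscillation 33·(−1)^(n+1).
Position 13 → subsequence A, term 7 = 2.
Term 14 comes from subsequence A (its 8th entry): 2.

2, 2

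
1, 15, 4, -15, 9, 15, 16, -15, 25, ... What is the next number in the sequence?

The terms cycle through 2 interleaved subsequences.
Track A: 1, 4, 9, 16, 25 (perfect squares starting at 1²).
Track B: 15, -15, 15, -15 (the oscillation 15·(−1)^(n+1)).
Position 10 falls in track B as its term 5, giving 15.

15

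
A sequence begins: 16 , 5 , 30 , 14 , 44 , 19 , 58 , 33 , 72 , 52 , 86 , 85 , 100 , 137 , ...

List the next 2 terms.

114, 222

Positions 1, 3, 5, … form one subsequence and positions 2, 4, 6, … form another.
Stream A: 16, 30, 44, 58, 72, 86, 100. Adding 14 each time.
Stream B: 5, 14, 19, 33, 52, 85, 137. Each term equals the sum of the previous two.
Position 15 falls in stream A as its term 8, giving 114.
Position 16 → stream B, term 8 = 222.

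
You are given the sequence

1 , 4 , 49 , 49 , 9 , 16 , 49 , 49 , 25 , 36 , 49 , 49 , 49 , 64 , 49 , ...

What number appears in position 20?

49

The slot pattern repeats as AABB (period 4), so there are 2 interleaved tracks.
Subsequence A: 1, 4, 9, 16, 25, 36, 49, 64 (perfect squares starting at 1²).
Subsequence B: 49, 49, 49, 49, 49, 49, 49 (always 49).
Term 20 comes from subsequence B (its 10th entry): 49.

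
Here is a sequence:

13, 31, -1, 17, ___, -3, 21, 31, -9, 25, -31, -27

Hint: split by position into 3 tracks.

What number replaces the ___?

-31

Read the sequence 3 terms at a time; column i is its own pattern.
Track A: 13, 17, 21, 25 (linear: a_n = 9 + 4·n).
Track B: 31, ?, 31, -31 (alternating ±31).
Track C: -1, -3, -9, -27 (a geometric progression (common ratio 3)).
The gap is track B's term 2; the rule gives -31.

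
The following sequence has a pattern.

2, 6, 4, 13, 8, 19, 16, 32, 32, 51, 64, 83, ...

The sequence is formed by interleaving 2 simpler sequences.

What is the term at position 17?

Split by position mod 2 into 2 tracks.
Subsequence A is 2, 4, 8, 16, 32, 64, which is successive powers of 2.
Subsequence B is 6, 13, 19, 32, 51, 83, which is each term equals the sum of the previous two.
Position 17 falls in subsequence A as its term 9, giving 512.

512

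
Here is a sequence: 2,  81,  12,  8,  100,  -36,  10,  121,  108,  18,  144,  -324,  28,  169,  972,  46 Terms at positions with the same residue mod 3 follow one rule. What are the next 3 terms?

Split by position mod 3 into 3 tracks.
Track A is 2, 8, 10, 18, 28, 46, which is Fibonacci-style (each term is the sum of the two before it).
Track B is 81, 100, 121, 144, 169, which is the squares 9², 10², 11², ….
Track C is 12, -36, 108, -324, 972, which is geometric, ×-3 each step.
Position 17 → track B, term 6 = 196.
Term 18 comes from track C (its 6th entry): -2916.
Term 19 comes from track A (its 7th entry): 74.

196, -2916, 74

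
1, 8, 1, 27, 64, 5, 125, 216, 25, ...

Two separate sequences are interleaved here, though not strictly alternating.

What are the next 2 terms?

The slot pattern repeats as AAB (period 3), so there are 2 interleaved tracks.
Stream A is 1, 8, 27, 64, 125, 216, which is consecutive cubes n³ from n = 1.
Stream B is 1, 5, 25, which is successive powers of 5.
The 10th slot belongs to stream A; its 7th term is 343.
Term 11 comes from stream A (its 8th entry): 512.

343, 512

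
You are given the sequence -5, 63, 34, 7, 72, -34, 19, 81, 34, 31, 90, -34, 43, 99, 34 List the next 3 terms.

Read the sequence 3 terms at a time; column i is its own pattern.
Subsequence A = -5, 7, 19, 31, 43: adding 12 each time.
Subsequence B = 63, 72, 81, 90, 99: adding 9 each time.
Subsequence C = 34, -34, 34, -34, 34: alternating ±34.
Position 16 → subsequence A, term 6 = 55.
Term 17 comes from subsequence B (its 6th entry): 108.
The 18th slot belongs to subsequence C; its 6th term is -34.

55, 108, -34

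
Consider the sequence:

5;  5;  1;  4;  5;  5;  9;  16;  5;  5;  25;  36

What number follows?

The slot pattern repeats as AABB (period 4), so there are 2 interleaved tracks.
Stream A = 5, 5, 5, 5, 5, 5: the constant sequence 5.
Stream B = 1, 4, 9, 16, 25, 36: the squares 1², 2², 3², ….
Position 13 → stream A, term 7 = 5.

5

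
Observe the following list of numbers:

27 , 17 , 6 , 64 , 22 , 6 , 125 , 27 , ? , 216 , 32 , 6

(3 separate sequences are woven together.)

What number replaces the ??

6

Read the sequence 3 terms at a time; column i is its own pattern.
Track A: 27, 64, 125, 216 (consecutive cubes n³ from n = 3).
Track B: 17, 22, 27, 32 (arithmetic with common difference +5).
Track C: 6, 6, ?, 6 (constant 6).
Filling track C at index 3 by its rule yields 6.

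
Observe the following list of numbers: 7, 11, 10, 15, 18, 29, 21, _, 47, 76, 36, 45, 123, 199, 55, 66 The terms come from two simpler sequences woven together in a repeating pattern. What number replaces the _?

Reading positions in blocks of 4 reveals the pattern AABB — 2 tracks woven together.
Stream A: 7, 11, 18, 29, 47, 76, 123, 199 — Fibonacci-style (each term is the sum of the two before it).
Stream B: 10, 15, 21, ?, 36, 45, 55, 66 — triangular numbers starting at T_4.
Stream B's pattern makes the blank 28.

28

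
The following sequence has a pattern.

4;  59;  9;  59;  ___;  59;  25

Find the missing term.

Split by position mod 2 into 2 tracks.
Subsequence A is 4, 9, ?, 25, which is the squares 2², 3², 4², ….
Subsequence B is 59, 59, 59, which is constant 59.
Subsequence A's pattern makes the blank 16.

16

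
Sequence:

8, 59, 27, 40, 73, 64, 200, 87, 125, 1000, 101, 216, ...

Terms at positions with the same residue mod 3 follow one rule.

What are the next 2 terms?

5000, 115

Split by position mod 3 into 3 tracks.
Stream A: 8, 40, 200, 1000 — geometric with ratio 5.
Stream B: 59, 73, 87, 101 — arithmetic, step +14.
Stream C: 27, 64, 125, 216 — the cubes 3³, 4³, 5³, ….
Term 13 comes from stream A (its 5th entry): 5000.
Position 14 → stream B, term 5 = 115.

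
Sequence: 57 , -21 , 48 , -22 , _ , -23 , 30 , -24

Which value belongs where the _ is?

39

The terms cycle through 2 interleaved subsequences.
Track A = 57, 48, ?, 30: arithmetic, step −9.
Track B = -21, -22, -23, -24: arithmetic with common difference −1.
The gap is track A's term 3; the rule gives 39.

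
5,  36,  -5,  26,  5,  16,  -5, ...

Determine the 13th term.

Split by position mod 2 into 2 tracks.
Stream A is 5, -5, 5, -5, which is oscillating between 5 and -5.
Stream B is 36, 26, 16, which is arithmetic, step −10.
Position 13 falls in stream A as its term 7, giving 5.

5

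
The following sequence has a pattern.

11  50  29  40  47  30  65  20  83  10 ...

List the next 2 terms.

Split by position mod 2 into 2 tracks.
Track A: 11, 29, 47, 65, 83 — arithmetic, step +18.
Track B: 50, 40, 30, 20, 10 — arithmetic, step −10.
The 11th slot belongs to track A; its 6th term is 101.
Position 12 falls in track B as its term 6, giving 0.

101, 0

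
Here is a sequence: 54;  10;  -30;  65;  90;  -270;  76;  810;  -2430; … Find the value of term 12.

Positions follow the repeating pattern ABB; grouping by letter gives 2 tracks.
Subsequence A = 54, 65, 76: arithmetic with common difference +11.
Subsequence B = 10, -30, 90, -270, 810, -2430: a geometric progression (common ratio -3).
Position 12 falls in subsequence B as its term 8, giving -21870.

-21870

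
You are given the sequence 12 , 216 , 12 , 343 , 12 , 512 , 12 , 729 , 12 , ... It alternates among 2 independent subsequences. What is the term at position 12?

1331

The terms cycle through 2 interleaved subsequences.
Stream A: 12, 12, 12, 12, 12 (constant 12).
Stream B: 216, 343, 512, 729 (the cubes 6³, 7³, 8³, …).
Position 12 falls in stream B as its term 6, giving 1331.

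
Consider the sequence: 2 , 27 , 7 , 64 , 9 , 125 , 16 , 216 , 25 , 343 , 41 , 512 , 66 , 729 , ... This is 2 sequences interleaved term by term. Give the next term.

The terms cycle through 2 interleaved subsequences.
Stream A is 2, 7, 9, 16, 25, 41, 66, which is a Fibonacci-like recurrence a_n = a_{n-1} + a_{n-2}.
Stream B is 27, 64, 125, 216, 343, 512, 729, which is consecutive cubes n³ from n = 3.
The 15th slot belongs to stream A; its 8th term is 107.

107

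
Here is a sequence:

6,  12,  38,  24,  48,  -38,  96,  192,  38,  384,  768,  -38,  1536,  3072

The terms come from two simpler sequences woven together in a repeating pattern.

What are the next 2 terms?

The slot pattern repeats as AAB (period 3), so there are 2 interleaved tracks.
Stream A is 6, 12, 24, 48, 96, 192, 384, 768, 1536, 3072, which is a geometric progression (common ratio 2).
Stream B is 38, -38, 38, -38, which is oscillating between 38 and -38.
Position 15 falls in stream B as its term 5, giving 38.
The 16th slot belongs to stream A; its 11th term is 6144.

38, 6144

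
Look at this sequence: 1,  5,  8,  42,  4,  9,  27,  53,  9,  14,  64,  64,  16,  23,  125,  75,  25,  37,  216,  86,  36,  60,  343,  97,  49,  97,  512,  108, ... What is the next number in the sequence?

Split by position mod 4: positions 1, 5, 9, … form one track, and each other residue class forms its own.
Track A = 1, 4, 9, 16, 25, 36, 49: the squares 1², 2², 3², ….
Track B = 5, 9, 14, 23, 37, 60, 97: Fibonacci-style (each term is the sum of the two before it).
Track C = 8, 27, 64, 125, 216, 343, 512: the cubes 2³, 3³, 4³, ….
Track D = 42, 53, 64, 75, 86, 97, 108: arithmetic with common difference +11.
Position 29 → track A, term 8 = 64.

64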